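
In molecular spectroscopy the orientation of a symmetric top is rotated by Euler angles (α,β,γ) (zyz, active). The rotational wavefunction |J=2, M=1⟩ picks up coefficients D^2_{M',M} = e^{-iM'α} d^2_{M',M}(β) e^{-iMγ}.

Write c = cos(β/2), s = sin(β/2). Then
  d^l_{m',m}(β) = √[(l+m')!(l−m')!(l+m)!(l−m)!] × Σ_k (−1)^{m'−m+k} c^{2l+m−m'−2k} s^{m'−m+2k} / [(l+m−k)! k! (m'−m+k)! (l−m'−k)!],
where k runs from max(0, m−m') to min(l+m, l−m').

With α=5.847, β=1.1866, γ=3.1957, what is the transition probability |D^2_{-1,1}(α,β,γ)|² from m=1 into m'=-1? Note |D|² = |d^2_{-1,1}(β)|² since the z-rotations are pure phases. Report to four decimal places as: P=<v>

P=0.2991

Split into d^2_{-1,1}(β=1.1866) × two z-phases.
c=cos(1.1866/2)=0.829100, s=sin(1.1866/2)=0.559100; N=√[1·6·6·1]=6.000000
k: max(0,(1)−(-1))=2 … min(2+(1),2−(-1))=3
  k=2: (−1)^0·6.0000/(2)·0.8291^2·0.5591^2 = +0.644636
  k=3: (−1)^1·6.0000/(6)·0.8291^0·0.5591^4 = -0.097714
d^2_{-1,1}(1.1866) = +0.644636 -0.097714 = +0.546921
|D^2_{-1,1}|² = |d^2_{-1,1}(β)|² = (+0.546921)² = 0.299123 (the z-rotation phases have unit modulus)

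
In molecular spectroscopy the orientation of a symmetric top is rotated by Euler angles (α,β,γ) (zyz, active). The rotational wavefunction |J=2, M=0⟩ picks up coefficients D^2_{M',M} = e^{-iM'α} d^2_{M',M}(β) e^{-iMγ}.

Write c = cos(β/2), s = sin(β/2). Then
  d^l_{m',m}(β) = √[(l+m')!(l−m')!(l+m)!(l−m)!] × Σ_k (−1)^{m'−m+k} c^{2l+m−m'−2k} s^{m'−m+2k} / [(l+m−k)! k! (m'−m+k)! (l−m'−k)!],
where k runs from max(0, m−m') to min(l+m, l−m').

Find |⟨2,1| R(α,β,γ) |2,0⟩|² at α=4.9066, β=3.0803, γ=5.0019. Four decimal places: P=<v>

Split into d^2_{1,0}(β=3.0803) × two z-phases.
With c≡cos(β/2)=0.030642 and s≡sin(β/2)=0.999530, N=[6·1·2·2]^{1/2}=4.898979
k∈{0,1} keeps every argument non-negative
  k=0: (−1)^1·4.8990/(2)·0.0306^3·0.9995^1 = -0.000070
  k=1: (−1)^2·4.8990/(2)·0.0306^1·0.9995^3 = +0.074950
d^2_{1,0}(3.0803) = -0.000070 +0.074950 = +0.074880
|D^2_{1,0}|² = |d^2_{1,0}(β)|² = (+0.074880)² = 0.005607 (the z-rotation phases have unit modulus)

P=0.0056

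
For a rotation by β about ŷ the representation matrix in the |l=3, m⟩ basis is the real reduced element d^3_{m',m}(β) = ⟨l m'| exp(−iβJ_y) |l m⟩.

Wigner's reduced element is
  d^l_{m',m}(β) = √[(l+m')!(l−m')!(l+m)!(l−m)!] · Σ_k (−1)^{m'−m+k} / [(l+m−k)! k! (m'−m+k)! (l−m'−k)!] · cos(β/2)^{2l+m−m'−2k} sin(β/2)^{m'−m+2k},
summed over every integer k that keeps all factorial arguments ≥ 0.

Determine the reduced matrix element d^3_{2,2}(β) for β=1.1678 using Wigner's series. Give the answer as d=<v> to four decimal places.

d=-0.3990

d^3_{2,2}(β=1.1678) via Wigner's sum:
Half-angle: c=0.834319, s=0.551282. N=√(120·1·120·1)=120.000000
k: max(0,(2)−(2))=0 … min(3+(2),3−(2))=1
  k=0: (−1)^0·120.0000/(120)·0.8343^6·0.5513^0 = +0.337282
  k=1: (−1)^1·120.0000/(24)·0.8343^4·0.5513^2 = -0.736285
d^3_{2,2}(1.1678) = +0.337282 -0.736285 = -0.399004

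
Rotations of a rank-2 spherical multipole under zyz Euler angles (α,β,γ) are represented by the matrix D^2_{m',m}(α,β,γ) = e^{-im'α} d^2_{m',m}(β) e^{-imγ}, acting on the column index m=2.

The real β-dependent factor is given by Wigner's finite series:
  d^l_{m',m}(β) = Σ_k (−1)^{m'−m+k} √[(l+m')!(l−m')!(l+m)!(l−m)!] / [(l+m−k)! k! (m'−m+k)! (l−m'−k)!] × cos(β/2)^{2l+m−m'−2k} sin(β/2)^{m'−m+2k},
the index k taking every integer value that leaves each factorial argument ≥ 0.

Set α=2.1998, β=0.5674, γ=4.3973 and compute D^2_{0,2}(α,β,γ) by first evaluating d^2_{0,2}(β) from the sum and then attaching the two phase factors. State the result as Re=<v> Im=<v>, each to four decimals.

First d^2_{0,2}(β=0.5674), then the phase factors e^{-i(0)α} and e^{-i(2)γ}:
c=cos(0.5674/2)=0.960026, s=sin(0.5674/2)=0.279910; N=√[2·2·24·1]=9.797959
k: max(0,(2)−(0))=2 … min(2+(2),2−(0))=2
  k=2: (−1)^0·9.7980/(4)·0.9600^2·0.2799^2 = +0.176880
d^2_{0,2}(0.5674) = +0.176880
D = (+1.000000+0.000000i)·(+0.176880)·(-0.807923-0.589289i) = -0.142905-0.104233i

Re=-0.1429 Im=-0.1042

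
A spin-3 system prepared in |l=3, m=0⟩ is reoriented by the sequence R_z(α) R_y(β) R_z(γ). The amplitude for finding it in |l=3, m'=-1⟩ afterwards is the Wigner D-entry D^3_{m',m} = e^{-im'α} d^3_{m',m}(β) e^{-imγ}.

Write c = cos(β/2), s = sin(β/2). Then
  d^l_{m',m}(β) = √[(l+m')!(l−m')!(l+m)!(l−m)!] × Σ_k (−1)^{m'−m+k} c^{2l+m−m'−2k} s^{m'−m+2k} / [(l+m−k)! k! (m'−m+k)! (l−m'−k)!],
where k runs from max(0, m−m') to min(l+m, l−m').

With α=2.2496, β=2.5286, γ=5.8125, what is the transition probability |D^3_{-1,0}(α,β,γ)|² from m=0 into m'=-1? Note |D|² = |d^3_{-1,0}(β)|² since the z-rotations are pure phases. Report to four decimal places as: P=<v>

D^3_{-1,0}(2.2496,2.5286,5.8125) = e^{-i·-1·2.2496}·d^3_{-1,0}(2.5286)·e^{-i·0·5.8125}. Compute d first:
c=cos(2.5286/2)=0.301720, s=sin(2.5286/2)=0.953397; N=√[2·24·6·6]=41.569219
k∈{1,2,3} keeps every argument non-negative
  k=1: (−1)^0·41.5692/(12)·0.3017^5·0.9534^1 = +0.008258
  k=2: (−1)^1·41.5692/(4)·0.3017^3·0.9534^3 = -0.247369
  k=3: (−1)^2·41.5692/(12)·0.3017^1·0.9534^5 = +0.823309
d^3_{-1,0}(2.5286) = +0.008258 -0.247369 +0.823309 = +0.584198
|D^3_{-1,0}|² = |d^3_{-1,0}(β)|² = (+0.584198)² = 0.341287 (the z-rotation phases have unit modulus)

P=0.3413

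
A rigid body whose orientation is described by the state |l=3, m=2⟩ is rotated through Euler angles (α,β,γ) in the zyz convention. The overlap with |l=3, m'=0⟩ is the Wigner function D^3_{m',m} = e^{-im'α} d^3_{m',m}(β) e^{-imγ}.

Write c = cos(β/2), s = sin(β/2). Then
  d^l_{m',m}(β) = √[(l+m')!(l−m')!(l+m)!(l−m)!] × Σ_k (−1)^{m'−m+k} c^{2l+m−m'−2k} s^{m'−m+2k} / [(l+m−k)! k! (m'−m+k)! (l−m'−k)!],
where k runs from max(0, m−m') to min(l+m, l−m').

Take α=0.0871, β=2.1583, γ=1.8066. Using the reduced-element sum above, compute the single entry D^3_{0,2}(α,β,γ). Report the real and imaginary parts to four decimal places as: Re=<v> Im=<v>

Split into d^3_{0,2}(β=2.1583) × two z-phases.
Half-angle: c=0.472078, s=0.881557. N=√(6·6·120·1)=65.726707
k∈{2,3} keeps every argument non-negative
  k=2: (−1)^0·65.7267/(12)·0.4721^4·0.8816^2 = +0.211405
  k=3: (−1)^1·65.7267/(12)·0.4721^2·0.8816^4 = -0.737207
d^3_{0,2}(2.1583) = +0.211405 -0.737207 = -0.525801
D = (+1.000000+0.000000i)·(-0.525801)·(-0.890839+0.454319i) = +0.468404-0.238881i

Re=0.4684 Im=-0.2389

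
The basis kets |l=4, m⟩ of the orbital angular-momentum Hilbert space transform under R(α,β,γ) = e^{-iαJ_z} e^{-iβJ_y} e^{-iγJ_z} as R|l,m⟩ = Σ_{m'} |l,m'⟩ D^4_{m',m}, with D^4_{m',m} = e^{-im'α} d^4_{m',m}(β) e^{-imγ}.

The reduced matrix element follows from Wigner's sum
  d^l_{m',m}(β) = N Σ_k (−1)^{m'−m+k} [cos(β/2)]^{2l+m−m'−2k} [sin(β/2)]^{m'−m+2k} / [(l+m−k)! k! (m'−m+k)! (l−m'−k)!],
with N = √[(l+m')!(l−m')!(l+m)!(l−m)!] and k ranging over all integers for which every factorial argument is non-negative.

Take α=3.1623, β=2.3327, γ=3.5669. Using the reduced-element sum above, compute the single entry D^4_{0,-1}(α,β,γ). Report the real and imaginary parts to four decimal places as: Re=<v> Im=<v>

Re=-0.0854 Im=-0.0387

Split into d^4_{0,-1}(β=2.3327) × two z-phases.
Half-angle: c=0.393510, s=0.919320. N=√(24·24·6·120)=643.987578
The bounds max(0,m−m')=0 and min(l+m,l−m')=3 give 4 terms
  k=0: (−1)^1·643.9876/(144)·0.3935^7·0.9193^1 = -0.006007
  k=1: (−1)^2·643.9876/(24)·0.3935^5·0.9193^3 = +0.196718
  k=2: (−1)^3·643.9876/(24)·0.3935^3·0.9193^5 = -1.073662
  k=3: (−1)^4·643.9876/(144)·0.3935^1·0.9193^7 = +0.976650
d^4_{0,-1}(2.3327) = -0.006007 +0.196718 -1.073662 +0.976650 = +0.093699
Attach z-rotation phases: D = e^{-i(0)(3.1623)}·(+0.093699)·e^{-i(-1)(3.5669)} = -0.085352-0.038660i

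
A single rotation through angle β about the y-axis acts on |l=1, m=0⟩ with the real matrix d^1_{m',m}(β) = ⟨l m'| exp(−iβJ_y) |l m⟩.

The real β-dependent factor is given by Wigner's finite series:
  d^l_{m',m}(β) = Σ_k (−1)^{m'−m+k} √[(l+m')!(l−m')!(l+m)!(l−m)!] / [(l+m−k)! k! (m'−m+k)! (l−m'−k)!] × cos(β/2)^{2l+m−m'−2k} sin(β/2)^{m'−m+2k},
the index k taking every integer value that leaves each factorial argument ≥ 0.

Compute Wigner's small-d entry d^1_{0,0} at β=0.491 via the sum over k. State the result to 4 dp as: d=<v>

d=0.8819

d^1_{0,0}(β=0.491) via Wigner's sum:
Half-angle: c=0.970016, s=0.243041. N=√(1·1·1·1)=1.000000
k∈{0,1} keeps every argument non-negative
  k=0: (−1)^0·1.0000/(1)·0.9700^2·0.2430^0 = +0.940931
  k=1: (−1)^1·1.0000/(1)·0.9700^0·0.2430^2 = -0.059069
d^1_{0,0}(0.491) = +0.940931 -0.059069 = +0.881862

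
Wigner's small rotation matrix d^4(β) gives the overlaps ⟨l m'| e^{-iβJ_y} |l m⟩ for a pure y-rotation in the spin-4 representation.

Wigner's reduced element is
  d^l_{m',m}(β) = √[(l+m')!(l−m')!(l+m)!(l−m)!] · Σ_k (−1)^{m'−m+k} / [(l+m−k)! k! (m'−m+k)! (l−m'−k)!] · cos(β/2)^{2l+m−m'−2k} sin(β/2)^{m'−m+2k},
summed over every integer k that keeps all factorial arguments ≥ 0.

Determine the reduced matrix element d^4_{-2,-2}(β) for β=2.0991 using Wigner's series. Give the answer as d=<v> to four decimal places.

d=0.3878

d^4_{-2,-2}(β=2.0991) via Wigner's sum:
With c≡cos(β/2)=0.497961 and s≡sin(β/2)=0.867199, N=[2·720·2·720]^{1/2}=1440.000000
k∈{0,1,2} keeps every argument non-negative
  k=0: (−1)^0·1440.0000/(1440)·0.4980^8·0.8672^0 = +0.003781
  k=1: (−1)^1·1440.0000/(120)·0.4980^6·0.8672^2 = -0.137592
  k=2: (−1)^2·1440.0000/(96)·0.4980^4·0.8672^4 = +0.521614
d^4_{-2,-2}(2.0991) = +0.003781 -0.137592 +0.521614 = +0.387803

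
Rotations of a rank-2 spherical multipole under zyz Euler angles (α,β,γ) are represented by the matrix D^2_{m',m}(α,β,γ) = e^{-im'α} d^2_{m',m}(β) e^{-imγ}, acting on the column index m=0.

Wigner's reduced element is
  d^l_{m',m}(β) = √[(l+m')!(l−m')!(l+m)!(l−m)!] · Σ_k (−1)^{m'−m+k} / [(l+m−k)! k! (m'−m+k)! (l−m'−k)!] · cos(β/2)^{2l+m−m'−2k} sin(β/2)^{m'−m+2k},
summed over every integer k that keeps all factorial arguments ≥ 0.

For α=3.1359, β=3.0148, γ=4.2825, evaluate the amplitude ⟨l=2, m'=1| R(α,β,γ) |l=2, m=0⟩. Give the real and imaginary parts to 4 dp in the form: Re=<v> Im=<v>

D^2_{1,0}(3.1359,3.0148,4.2825) = e^{-i·1·3.1359}·d^2_{1,0}(3.0148)·e^{-i·0·4.2825}. Compute d first:
c=cos(3.0148/2)=0.063354, s=sin(3.0148/2)=0.997991; N=√[6·1·2·2]=4.898979
k: max(0,(0)−(1))=0 … min(2+(0),2−(1))=1
  k=0: (−1)^1·4.8990/(2)·0.0634^3·0.9980^1 = -0.000622
  k=1: (−1)^2·4.8990/(2)·0.0634^1·0.9980^3 = +0.154251
d^2_{1,0}(3.0148) = -0.000622 +0.154251 = +0.153630
Phases: e^{-i·(1)·3.1359}=-0.999984-0.005693i, e^{-i·(0)·4.2825}=+1.000000+0.000000i ⇒ D=-0.153627-0.000875i

Re=-0.1536 Im=-0.0009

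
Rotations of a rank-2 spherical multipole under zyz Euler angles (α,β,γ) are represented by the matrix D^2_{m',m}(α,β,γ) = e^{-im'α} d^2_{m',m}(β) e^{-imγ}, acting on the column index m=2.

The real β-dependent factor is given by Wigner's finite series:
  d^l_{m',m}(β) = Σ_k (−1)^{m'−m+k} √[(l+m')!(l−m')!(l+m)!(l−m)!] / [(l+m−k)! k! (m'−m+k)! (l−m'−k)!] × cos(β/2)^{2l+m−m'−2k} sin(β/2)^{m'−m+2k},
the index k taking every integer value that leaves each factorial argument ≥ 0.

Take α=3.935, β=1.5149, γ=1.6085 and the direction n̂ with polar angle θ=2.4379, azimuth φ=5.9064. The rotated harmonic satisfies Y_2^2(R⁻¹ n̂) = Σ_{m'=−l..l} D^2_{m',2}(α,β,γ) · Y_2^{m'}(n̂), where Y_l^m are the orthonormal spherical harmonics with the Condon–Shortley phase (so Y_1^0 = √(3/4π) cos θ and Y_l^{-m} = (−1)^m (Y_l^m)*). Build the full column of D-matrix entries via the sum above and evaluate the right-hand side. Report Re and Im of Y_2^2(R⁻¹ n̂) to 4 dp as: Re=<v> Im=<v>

Need the full column D^2_{m',2} for m'=−2..2 at α=3.935, β=1.5149, γ=1.6085.
cos(β/2)=0.726590, sin(β/2)=0.687071
d^2_{-2,2}: single k=4 term ⇒ +0.222847;  D = -0.013227-0.222454i
d^2_{-1,2}: single k=3 term ⇒ +0.471329;  D = +0.354969+0.310078i
d^2_{0,2}: single k=2 term ⇒ +0.610461;  D = -0.608726+0.045990i
d^2_{1,2}: single k=1 term ⇒ +0.527109;  D = +0.340371-0.402482i
d^2_{2,2}: single k=0 term ⇒ +0.278714;  D = +0.025446+0.277550i
Y_2^{m'}(θ=2.4379,φ=5.9064) and Σ D·Y over m':
  (-0.0132-0.2225i)·(+0.1179+0.1107i)  (+0.3550+0.3101i)·(-0.3544-0.1402i)  (-0.6087+0.0460i)·(+0.2347+0.0000i)  (+0.3404-0.4025i)·(+0.3544-0.1402i)  (+0.0254+0.2775i)·(+0.1179-0.1107i)
Y_2^2(R⁻¹ n̂) = -0.104206-0.337023i

Re=-0.1042 Im=-0.3370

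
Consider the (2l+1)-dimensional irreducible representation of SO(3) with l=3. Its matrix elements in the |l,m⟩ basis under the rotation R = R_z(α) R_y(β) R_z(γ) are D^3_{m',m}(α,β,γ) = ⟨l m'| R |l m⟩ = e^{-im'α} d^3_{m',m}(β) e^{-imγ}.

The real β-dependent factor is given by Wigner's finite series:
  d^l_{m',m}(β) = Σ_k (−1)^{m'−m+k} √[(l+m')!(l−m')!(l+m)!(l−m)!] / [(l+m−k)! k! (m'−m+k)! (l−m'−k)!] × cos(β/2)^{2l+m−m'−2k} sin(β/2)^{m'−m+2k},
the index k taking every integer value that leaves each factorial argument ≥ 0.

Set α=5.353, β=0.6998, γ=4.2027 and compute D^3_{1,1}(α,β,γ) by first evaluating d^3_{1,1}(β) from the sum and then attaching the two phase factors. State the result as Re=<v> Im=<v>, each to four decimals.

Re=-0.0280 Im=0.0037

First d^3_{1,1}(β=0.6998), then the phase factors e^{-i(1)α} and e^{-i(1)γ}:
c=cos(0.6998/2)=0.939407, s=sin(0.6998/2)=0.342804; N=√[24·2·24·2]=48.000000
Admissible k: 0..2 (factorial args all ≥0)
  k=0: (−1)^0·48.0000/(48)·0.9394^6·0.3428^0 = +0.687263
  k=1: (−1)^1·48.0000/(6)·0.9394^4·0.3428^2 = -0.732144
  k=2: (−1)^2·48.0000/(8)·0.9394^2·0.3428^4 = +0.073121
d^3_{1,1}(0.6998) = +0.687263 -0.732144 +0.073121 = +0.028239
Attach z-rotation phases: D = e^{-i(1)(5.353)}·(+0.028239)·e^{-i(1)(4.2027)} = -0.027998+0.003687i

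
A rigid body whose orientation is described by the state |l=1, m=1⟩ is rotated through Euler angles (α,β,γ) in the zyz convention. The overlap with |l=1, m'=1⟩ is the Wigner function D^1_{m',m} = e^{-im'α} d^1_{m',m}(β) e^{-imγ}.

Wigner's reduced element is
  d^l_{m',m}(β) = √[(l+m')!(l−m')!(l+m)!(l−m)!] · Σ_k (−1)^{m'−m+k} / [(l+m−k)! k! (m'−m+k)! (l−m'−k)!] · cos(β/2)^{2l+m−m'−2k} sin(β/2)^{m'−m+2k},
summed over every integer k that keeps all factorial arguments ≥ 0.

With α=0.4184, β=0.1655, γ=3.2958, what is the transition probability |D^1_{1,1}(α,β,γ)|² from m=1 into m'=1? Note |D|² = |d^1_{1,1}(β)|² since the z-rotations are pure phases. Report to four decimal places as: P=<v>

P=0.9864

D^1_{1,1}(0.4184,0.1655,3.2958) = e^{-i·1·0.4184}·d^1_{1,1}(0.1655)·e^{-i·1·3.2958}. Compute d first:
With c≡cos(β/2)=0.996578 and s≡sin(β/2)=0.082656, N=[2·1·2·1]^{1/2}=2.000000
Admissible k: 0..0 (factorial args all ≥0)
  k=0: (−1)^0·2.0000/(2)·0.9966^2·0.0827^0 = +0.993168
d^1_{1,1}(0.1655) = +0.993168
|D^1_{1,1}|² = |d^1_{1,1}(β)|² = (+0.993168)² = 0.986383 (the z-rotation phases have unit modulus)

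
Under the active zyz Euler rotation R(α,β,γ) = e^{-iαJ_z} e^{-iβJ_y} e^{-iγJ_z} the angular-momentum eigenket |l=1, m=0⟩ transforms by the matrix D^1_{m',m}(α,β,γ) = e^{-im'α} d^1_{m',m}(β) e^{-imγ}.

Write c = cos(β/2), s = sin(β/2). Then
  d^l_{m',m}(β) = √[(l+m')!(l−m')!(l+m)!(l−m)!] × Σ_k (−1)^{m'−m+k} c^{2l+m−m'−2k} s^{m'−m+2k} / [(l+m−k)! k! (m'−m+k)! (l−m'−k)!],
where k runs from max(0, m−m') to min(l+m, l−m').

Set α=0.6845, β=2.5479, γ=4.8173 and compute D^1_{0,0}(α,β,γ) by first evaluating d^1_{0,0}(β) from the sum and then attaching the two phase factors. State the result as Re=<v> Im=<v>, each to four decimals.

D^1_{0,0}(0.6845,2.5479,4.8173) = e^{-i·0·0.6845}·d^1_{0,0}(2.5479)·e^{-i·0·4.8173}. Compute d first:
With c≡cos(β/2)=0.292506 and s≡sin(β/2)=0.956264, N=[1·1·1·1]^{1/2}=1.000000
k: max(0,(0)−(0))=0 … min(1+(0),1−(0))=1
  k=0: (−1)^0·1.0000/(1)·0.2925^2·0.9563^0 = +0.085560
  k=1: (−1)^1·1.0000/(1)·0.2925^0·0.9563^2 = -0.914440
d^1_{0,0}(2.5479) = +0.085560 -0.914440 = -0.828881
D = (+1.000000+0.000000i)·(-0.828881)·(+1.000000+0.000000i) = -0.828881+0.000000i

Re=-0.8289 Im=0.0000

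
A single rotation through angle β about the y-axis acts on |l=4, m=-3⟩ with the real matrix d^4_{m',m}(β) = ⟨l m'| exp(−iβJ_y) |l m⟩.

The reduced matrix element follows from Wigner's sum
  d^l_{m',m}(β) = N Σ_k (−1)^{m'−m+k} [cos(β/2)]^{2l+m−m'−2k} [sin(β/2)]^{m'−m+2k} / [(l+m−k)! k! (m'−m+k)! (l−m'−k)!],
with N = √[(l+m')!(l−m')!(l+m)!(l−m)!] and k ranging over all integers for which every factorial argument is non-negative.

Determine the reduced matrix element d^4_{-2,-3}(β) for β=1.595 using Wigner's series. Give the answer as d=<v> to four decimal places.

d=0.4668

d^4_{-2,-3}(β=1.595) via Wigner's sum:
Half-angle: c=0.698498, s=0.715612. N=√(2·720·1·5040)=2693.993318
k∈{0,1} keeps every argument non-negative
  k=0: (−1)^1·2693.9933/(720)·0.6985^7·0.7156^1 = -0.217219
  k=1: (−1)^2·2693.9933/(240)·0.6985^5·0.7156^3 = +0.683981
d^4_{-2,-3}(1.595) = -0.217219 +0.683981 = +0.466762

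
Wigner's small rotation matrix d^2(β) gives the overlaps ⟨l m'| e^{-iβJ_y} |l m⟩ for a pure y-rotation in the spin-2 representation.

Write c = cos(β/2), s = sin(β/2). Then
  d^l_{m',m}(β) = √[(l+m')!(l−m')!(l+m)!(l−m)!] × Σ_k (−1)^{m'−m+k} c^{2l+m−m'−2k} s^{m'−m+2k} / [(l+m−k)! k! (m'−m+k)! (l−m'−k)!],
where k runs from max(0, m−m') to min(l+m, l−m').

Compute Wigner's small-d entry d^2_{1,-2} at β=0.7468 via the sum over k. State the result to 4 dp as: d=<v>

d^2_{1,-2}(β=0.7468) via Wigner's sum:
c=cos(0.7468/2)=0.931092, s=sin(0.7468/2)=0.364783; N=√[6·1·1·24]=12.000000
k∈{0} keeps every argument non-negative
  k=0: (−1)^3·12.0000/(6)·0.9311^1·0.3648^3 = -0.090391
d^2_{1,-2}(0.7468) = -0.090391

d=-0.0904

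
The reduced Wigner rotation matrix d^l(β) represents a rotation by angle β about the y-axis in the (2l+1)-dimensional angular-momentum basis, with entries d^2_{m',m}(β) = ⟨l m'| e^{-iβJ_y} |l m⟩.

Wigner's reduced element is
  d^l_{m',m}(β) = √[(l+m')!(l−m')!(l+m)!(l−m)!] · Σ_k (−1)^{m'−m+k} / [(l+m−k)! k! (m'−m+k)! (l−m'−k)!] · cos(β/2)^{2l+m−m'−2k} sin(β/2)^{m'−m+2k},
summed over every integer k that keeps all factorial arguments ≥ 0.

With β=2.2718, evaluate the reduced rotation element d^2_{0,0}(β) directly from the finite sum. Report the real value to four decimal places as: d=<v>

d=0.1240

d^2_{0,0}(β=2.2718) via Wigner's sum:
Half-angle: c=0.421316, s=0.906914. N=√(2·2·2·2)=4.000000
k∈{0,1,2} keeps every argument non-negative
  k=0: (−1)^0·4.0000/(4)·0.4213^4·0.9069^0 = +0.031509
  k=1: (−1)^1·4.0000/(1)·0.4213^2·0.9069^2 = -0.583994
  k=2: (−1)^2·4.0000/(4)·0.4213^0·0.9069^4 = +0.676494
d^2_{0,0}(2.2718) = +0.031509 -0.583994 +0.676494 = +0.124009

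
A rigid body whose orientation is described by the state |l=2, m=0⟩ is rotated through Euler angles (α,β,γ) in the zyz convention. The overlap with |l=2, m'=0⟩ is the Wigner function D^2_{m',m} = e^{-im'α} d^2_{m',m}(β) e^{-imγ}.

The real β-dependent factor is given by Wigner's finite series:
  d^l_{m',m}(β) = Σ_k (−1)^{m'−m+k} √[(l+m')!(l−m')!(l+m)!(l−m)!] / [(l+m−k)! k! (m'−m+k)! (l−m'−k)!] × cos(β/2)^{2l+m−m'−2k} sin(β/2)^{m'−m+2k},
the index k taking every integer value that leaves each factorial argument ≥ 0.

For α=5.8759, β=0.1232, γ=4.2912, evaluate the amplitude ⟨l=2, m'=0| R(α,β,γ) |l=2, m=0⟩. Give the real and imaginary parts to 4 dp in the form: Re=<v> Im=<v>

Re=0.9773 Im=0.0000

Split into d^2_{0,0}(β=0.1232) × two z-phases.
Half-angle: c=0.998103, s=0.061561. N=√(2·2·2·2)=4.000000
Admissible k: 0..2 (factorial args all ≥0)
  k=0: (−1)^0·4.0000/(4)·0.9981^4·0.0616^0 = +0.992435
  k=1: (−1)^1·4.0000/(1)·0.9981^2·0.0616^2 = -0.015102
  k=2: (−1)^2·4.0000/(4)·0.9981^0·0.0616^4 = +0.000014
d^2_{0,0}(0.1232) = +0.992435 -0.015102 +0.000014 = +0.977348
Phases: e^{-i·(0)·5.8759}=+1.000000+0.000000i, e^{-i·(0)·4.2912}=+1.000000+0.000000i ⇒ D=+0.977348+0.000000i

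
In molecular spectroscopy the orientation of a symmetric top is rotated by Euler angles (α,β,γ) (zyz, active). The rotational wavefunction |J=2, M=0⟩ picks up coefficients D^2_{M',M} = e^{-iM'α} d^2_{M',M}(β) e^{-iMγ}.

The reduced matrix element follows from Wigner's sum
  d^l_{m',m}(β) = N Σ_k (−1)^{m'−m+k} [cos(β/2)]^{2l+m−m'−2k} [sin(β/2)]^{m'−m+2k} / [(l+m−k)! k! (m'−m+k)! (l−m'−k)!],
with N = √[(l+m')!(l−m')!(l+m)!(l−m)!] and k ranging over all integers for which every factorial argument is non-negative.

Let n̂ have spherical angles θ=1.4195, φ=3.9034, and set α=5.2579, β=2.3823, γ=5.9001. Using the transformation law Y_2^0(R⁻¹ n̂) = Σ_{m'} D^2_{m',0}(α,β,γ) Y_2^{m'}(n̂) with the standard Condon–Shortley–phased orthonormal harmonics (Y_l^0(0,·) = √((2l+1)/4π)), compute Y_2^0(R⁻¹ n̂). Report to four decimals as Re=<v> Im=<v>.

Re=-0.3141 Im=0.0000

Need the full column D^2_{m',0} for m'=−2..2 at α=5.2579, β=2.3823, γ=5.9001.
cos(β/2)=0.370592, sin(β/2)=0.928796
d^2_{-2,0}: single k=2 term ⇒ +0.290207;  D = -0.133954-0.257443i
d^2_{-1,0}: k∈[1..2] ⇒ +0.115793 -0.727331 = -0.611538;  D = -0.317300+0.522781i
d^2_{0,0}: k∈[0..2] ⇒ +0.018862 -0.473906 +0.744185 = +0.289140;  D = +0.289140+0.000000i
d^2_{1,0}: k∈[0..1] ⇒ -0.115793 +0.727331 = +0.611538;  D = +0.317300+0.522781i
d^2_{2,0}: single k=0 term ⇒ +0.290207;  D = -0.133954+0.257443i
Y_2^{m'}(θ=1.4195,φ=3.9034) and Σ D·Y over m':
  (-0.1340-0.2574i)·(+0.0178-0.3771i)  (-0.3173+0.5228i)·(-0.0833+0.0795i)  (+0.2891+0.0000i)·(-0.2939+0.0000i)  (+0.3173+0.5228i)·(+0.0833+0.0795i)  (-0.1340+0.2574i)·(+0.0178+0.3771i)
Y_2^0(R⁻¹ n̂) = -0.314115+0.000000i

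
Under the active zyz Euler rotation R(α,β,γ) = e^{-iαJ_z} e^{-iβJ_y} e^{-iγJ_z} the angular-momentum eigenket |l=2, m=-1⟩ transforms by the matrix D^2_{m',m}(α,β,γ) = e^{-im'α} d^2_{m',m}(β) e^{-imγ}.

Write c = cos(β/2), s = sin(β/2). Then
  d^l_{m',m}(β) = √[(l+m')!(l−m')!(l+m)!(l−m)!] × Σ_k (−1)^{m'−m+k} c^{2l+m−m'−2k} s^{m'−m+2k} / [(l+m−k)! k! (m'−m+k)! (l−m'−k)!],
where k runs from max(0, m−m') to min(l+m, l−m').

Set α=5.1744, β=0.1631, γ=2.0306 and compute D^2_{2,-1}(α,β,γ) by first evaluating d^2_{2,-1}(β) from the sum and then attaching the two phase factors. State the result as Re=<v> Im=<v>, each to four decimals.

Split into d^2_{2,-1}(β=0.1631) × two z-phases.
c=cos(0.1631/2)=0.996677, s=sin(0.1631/2)=0.081460; N=√[24·1·1·6]=12.000000
Admissible k: 0..0 (factorial args all ≥0)
  k=0: (−1)^3·12.0000/(6)·0.9967^1·0.0815^3 = -0.001077
d^2_{2,-1}(0.1631) = -0.001077
Phases: e^{-i·(2)·5.1744}=-0.602615+0.798032i, e^{-i·(-1)·2.0306}=-0.443772+0.896140i ⇒ D=+0.000482+0.000963i

Re=0.0005 Im=0.0010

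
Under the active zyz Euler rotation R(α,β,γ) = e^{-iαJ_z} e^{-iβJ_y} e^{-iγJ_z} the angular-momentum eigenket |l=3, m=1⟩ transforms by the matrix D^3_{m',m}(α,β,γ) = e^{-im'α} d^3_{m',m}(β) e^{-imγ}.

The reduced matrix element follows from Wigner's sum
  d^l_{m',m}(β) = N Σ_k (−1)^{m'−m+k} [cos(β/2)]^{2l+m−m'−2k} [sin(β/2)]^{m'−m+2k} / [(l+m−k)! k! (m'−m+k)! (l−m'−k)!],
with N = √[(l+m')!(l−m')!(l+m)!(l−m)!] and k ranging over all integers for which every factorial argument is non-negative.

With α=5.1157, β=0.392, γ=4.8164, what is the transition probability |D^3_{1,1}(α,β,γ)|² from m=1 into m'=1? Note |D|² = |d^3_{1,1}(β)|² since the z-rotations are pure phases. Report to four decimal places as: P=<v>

D^3_{1,1}(5.1157,0.392,4.8164) = e^{-i·1·5.1157}·d^3_{1,1}(0.392)·e^{-i·1·4.8164}. Compute d first:
c=cos(0.392/2)=0.980853, s=sin(0.392/2)=0.194747; N=√[24·2·24·2]=48.000000
The bounds max(0,m−m')=0 and min(l+m,l−m')=2 give 3 terms
  k=0: (−1)^0·48.0000/(48)·0.9809^6·0.1947^0 = +0.890481
  k=1: (−1)^1·48.0000/(6)·0.9809^4·0.1947^2 = -0.280834
  k=2: (−1)^2·48.0000/(8)·0.9809^2·0.1947^4 = +0.008303
d^3_{1,1}(0.392) = +0.890481 -0.280834 +0.008303 = +0.617950
|D^3_{1,1}|² = |d^3_{1,1}(β)|² = (+0.617950)² = 0.381862 (the z-rotation phases have unit modulus)

P=0.3819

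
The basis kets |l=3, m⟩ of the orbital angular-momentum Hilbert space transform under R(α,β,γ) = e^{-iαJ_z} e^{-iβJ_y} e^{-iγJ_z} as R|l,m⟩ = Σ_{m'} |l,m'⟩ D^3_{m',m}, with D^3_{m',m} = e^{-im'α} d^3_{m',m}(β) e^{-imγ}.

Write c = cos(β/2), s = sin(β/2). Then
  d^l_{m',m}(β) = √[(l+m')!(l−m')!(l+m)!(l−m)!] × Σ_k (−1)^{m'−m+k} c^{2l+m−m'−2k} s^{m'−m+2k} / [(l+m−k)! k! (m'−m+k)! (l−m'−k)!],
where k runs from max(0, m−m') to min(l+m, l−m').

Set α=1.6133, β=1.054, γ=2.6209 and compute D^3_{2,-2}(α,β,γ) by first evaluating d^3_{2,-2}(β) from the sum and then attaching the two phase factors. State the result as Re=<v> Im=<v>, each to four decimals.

Re=-0.0958 Im=0.2012

D^3_{2,-2}(1.6133,1.054,2.6209) = e^{-i·2·1.6133}·d^3_{2,-2}(1.054)·e^{-i·-2·2.6209}. Compute d first:
Half-angle: c=0.864320, s=0.502943. N=√(120·1·1·120)=120.000000
k: max(0,(-2)−(2))=0 … min(3+(-2),3−(2))=1
  k=0: (−1)^4·120.0000/(24)·0.8643^2·0.5029^4 = +0.238997
  k=1: (−1)^5·120.0000/(120)·0.8643^0·0.5029^6 = -0.016185
d^3_{2,-2}(1.054) = +0.238997 -0.016185 = +0.222812
Attach z-rotation phases: D = e^{-i(2)(1.6133)}·(+0.222812)·e^{-i(-2)(2.6209)} = -0.095791+0.201170i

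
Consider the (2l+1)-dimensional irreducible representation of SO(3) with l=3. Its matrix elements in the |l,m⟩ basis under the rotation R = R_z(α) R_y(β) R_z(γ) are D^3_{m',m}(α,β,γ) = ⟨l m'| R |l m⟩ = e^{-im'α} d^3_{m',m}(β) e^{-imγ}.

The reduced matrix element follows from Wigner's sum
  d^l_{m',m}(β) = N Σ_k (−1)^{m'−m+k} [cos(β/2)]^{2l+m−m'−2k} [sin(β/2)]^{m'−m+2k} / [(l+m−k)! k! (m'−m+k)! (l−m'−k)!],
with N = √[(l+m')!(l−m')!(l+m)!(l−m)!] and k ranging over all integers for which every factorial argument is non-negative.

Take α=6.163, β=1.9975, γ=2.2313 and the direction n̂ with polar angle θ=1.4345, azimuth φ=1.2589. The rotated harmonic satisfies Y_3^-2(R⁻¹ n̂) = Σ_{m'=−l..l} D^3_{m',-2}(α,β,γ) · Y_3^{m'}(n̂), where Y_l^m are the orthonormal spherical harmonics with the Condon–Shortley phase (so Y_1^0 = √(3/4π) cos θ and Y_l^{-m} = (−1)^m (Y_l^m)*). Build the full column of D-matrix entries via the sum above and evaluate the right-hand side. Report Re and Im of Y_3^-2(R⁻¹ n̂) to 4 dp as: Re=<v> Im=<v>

Need the full column D^3_{m',-2} for m'=−3..3 at α=6.163, β=1.9975, γ=2.2313.
cos(β/2)=0.541354, sin(β/2)=0.840795
d^3_{-3,-2}: single k=1 term ⇒ +0.095757;  D = -0.054883-0.078468i
d^3_{-2,-2}: k∈[0..1] ⇒ +0.025170 -0.303581 = -0.278411;  D = +0.131067+0.245630i
d^3_{-1,-2}: k∈[0..1] ⇒ -0.123622 +0.596408 = +0.472786;  D = -0.170955-0.440796i
d^3_{0,-2}: k∈[0..1] ⇒ +0.332556 -0.802201 = -0.469645;  D = +0.116096+0.455069i
d^3_{1,-2}: k∈[0..1] ⇒ -0.596408 +0.719336 = +0.122927;  D = -0.015887-0.121896i
d^3_{2,-2}: k∈[0..1] ⇒ +0.732306 -0.353298 = +0.379009;  D = -0.003570-0.378992i
d^3_{3,-2}: single k=0 term ⇒ -0.557195;  D = -0.061593+0.553780i
Y_3^{m'}(θ=1.4345,φ=1.2589) and Σ D·Y over m':
  (-0.0549-0.0785i)·(-0.3266+0.2407i)  (+0.1311+0.2456i)·(-0.1106-0.0796i)  (-0.1710-0.4408i)·(-0.0892+0.2766i)  (+0.1161+0.4551i)·(-0.1474+0.0000i)  (-0.0159-0.1219i)·(+0.0892+0.2766i)  (-0.0036-0.3790i)·(-0.1106+0.0796i)  (-0.0616+0.5538i)·(+0.3266+0.2407i)
Y_3^-2(R⁻¹ n̂) = +0.071381+0.092163i

Re=0.0714 Im=0.0922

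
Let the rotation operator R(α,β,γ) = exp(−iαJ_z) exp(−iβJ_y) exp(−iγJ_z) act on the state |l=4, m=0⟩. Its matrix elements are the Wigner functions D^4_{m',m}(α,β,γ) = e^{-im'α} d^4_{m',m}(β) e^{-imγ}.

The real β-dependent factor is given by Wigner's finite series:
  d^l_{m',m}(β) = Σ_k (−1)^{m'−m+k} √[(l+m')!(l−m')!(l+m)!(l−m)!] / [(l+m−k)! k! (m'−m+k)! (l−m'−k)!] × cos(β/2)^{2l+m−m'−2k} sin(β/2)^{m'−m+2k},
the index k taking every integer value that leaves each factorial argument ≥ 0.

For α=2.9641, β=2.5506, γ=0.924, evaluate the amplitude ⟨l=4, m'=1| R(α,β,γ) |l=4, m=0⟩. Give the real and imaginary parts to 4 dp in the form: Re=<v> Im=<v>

D^4_{1,0}(2.9641,2.5506,0.924) = e^{-i·1·2.9641}·d^4_{1,0}(2.5506)·e^{-i·0·0.924}. Compute d first:
Half-angle: c=0.291215, s=0.956658. N=√(120·6·24·24)=643.987578
Admissible k: 0..3 (factorial args all ≥0)
  k=0: (−1)^1·643.9876/(144)·0.2912^7·0.9567^1 = -0.000760
  k=1: (−1)^2·643.9876/(24)·0.2912^5·0.9567^3 = +0.049204
  k=2: (−1)^3·643.9876/(24)·0.2912^3·0.9567^5 = -0.530993
  k=3: (−1)^4·643.9876/(144)·0.2912^1·0.9567^7 = +0.955046
d^4_{1,0}(2.5506) = -0.000760 +0.049204 -0.530993 +0.955046 = +0.472497
Attach z-rotation phases: D = e^{-i(1)(2.9641)}·(+0.472497)·e^{-i(0)(0.924)} = -0.465074-0.083425i

Re=-0.4651 Im=-0.0834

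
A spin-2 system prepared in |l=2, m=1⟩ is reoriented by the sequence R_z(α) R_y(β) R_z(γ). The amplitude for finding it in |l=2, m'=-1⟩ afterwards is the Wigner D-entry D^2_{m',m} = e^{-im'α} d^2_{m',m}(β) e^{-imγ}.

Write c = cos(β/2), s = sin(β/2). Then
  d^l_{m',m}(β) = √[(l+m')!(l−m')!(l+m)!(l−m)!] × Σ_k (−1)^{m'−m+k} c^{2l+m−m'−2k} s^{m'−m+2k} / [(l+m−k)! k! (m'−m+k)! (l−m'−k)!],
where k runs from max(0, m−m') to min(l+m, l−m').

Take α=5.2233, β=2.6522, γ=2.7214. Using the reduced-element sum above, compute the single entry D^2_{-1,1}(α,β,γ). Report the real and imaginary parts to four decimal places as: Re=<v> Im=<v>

Re=0.5779 Im=-0.4300

D^2_{-1,1}(5.2233,2.6522,2.7214) = e^{-i·-1·5.2233}·d^2_{-1,1}(2.6522)·e^{-i·1·2.7214}. Compute d first:
With c≡cos(β/2)=0.242262 and s≡sin(β/2)=0.970211, N=[1·6·6·1]^{1/2}=6.000000
Admissible k: 2..3 (factorial args all ≥0)
  k=2: (−1)^0·6.0000/(2)·0.2423^2·0.9702^2 = +0.165738
  k=3: (−1)^1·6.0000/(6)·0.2423^0·0.9702^4 = -0.886063
d^2_{-1,1}(2.6522) = +0.165738 -0.886063 = -0.720325
Phases: e^{-i·(-1)·5.2233}=+0.488972-0.872299i, e^{-i·(1)·2.7214}=-0.913010-0.407936i ⇒ D=+0.577902-0.429997i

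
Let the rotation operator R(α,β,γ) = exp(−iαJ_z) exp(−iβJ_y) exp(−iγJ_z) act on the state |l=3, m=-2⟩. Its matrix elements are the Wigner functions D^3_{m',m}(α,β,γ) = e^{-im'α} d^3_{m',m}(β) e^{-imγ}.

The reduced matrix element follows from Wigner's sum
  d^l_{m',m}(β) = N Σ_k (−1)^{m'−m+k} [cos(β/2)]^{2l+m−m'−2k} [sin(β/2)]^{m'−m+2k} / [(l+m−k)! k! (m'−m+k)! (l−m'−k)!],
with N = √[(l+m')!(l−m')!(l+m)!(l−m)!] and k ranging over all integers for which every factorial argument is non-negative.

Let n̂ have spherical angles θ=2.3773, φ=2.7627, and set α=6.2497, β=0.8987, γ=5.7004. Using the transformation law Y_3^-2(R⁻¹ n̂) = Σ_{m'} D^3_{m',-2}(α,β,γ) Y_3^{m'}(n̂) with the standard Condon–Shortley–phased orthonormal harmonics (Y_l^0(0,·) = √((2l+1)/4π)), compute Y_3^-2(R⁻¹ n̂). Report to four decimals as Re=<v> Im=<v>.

Re=0.0787 Im=0.0023

Need the full column D^3_{m',-2} for m'=−3..3 at α=6.2497, β=0.8987, γ=5.7004.
cos(β/2)=0.900730, sin(β/2)=0.434380
d^3_{-3,-2}: single k=1 term ⇒ +0.630838;  D = +0.189298-0.601767i
d^3_{-2,-2}: k∈[0..1] ⇒ +0.534031 -0.620995 = -0.086963;  D = -0.028858+0.082035i
d^3_{-1,-2}: k∈[0..1] ⇒ -0.814408 +0.378812 = -0.435597;  D = -0.158225+0.405844i
d^3_{0,-2}: k∈[0..1] ⇒ +0.680265 -0.158208 = +0.522057;  D = +0.205809-0.479777i
d^3_{1,-2}: k∈[0..1] ⇒ -0.378812 +0.044050 = -0.334762;  D = -0.142198+0.303060i
d^3_{2,-2}: k∈[0..1] ⇒ +0.144424 -0.006718 = +0.137706;  D = +0.062635-0.122637i
d^3_{3,-2}: single k=0 term ⇒ -0.034121;  D = -0.016528+0.029850i
Y_3^{m'}(θ=2.3773,φ=2.7627) and Σ D·Y over m':
  (+0.1893-0.6018i)·(-0.0582-0.1254i)  (-0.0289+0.0820i)·(-0.2566-0.2428i)  (-0.1582+0.4058i)·(-0.3336-0.1328i)  (+0.2058-0.4798i)·(+0.1063+0.0000i)  (-0.1422+0.3031i)·(+0.3336-0.1328i)  (+0.0626-0.1226i)·(-0.2566+0.2428i)  (-0.0165+0.0299i)·(+0.0582-0.1254i)
Y_3^-2(R⁻¹ n̂) = +0.078690+0.002322i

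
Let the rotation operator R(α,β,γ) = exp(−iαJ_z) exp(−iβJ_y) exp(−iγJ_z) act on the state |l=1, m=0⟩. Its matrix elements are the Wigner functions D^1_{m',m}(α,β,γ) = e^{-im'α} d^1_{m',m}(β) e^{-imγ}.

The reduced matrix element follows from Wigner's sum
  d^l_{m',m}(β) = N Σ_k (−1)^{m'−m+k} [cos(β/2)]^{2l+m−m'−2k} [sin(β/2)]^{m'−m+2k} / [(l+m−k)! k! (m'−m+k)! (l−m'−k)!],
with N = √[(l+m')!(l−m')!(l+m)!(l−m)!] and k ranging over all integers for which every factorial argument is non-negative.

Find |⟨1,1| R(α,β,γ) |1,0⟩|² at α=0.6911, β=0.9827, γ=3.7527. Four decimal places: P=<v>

Split into d^1_{1,0}(β=0.9827) × two z-phases.
c=cos(0.9827/2)=0.881697, s=sin(0.9827/2)=0.471817; N=√[2·1·1·1]=1.414214
k∈{0} keeps every argument non-negative
  k=0: (−1)^1·1.4142/(1)·0.8817^1·0.4718^1 = -0.588312
d^1_{1,0}(0.9827) = -0.588312
|D^1_{1,0}|² = |d^1_{1,0}(β)|² = (-0.588312)² = 0.346111 (the z-rotation phases have unit modulus)

P=0.3461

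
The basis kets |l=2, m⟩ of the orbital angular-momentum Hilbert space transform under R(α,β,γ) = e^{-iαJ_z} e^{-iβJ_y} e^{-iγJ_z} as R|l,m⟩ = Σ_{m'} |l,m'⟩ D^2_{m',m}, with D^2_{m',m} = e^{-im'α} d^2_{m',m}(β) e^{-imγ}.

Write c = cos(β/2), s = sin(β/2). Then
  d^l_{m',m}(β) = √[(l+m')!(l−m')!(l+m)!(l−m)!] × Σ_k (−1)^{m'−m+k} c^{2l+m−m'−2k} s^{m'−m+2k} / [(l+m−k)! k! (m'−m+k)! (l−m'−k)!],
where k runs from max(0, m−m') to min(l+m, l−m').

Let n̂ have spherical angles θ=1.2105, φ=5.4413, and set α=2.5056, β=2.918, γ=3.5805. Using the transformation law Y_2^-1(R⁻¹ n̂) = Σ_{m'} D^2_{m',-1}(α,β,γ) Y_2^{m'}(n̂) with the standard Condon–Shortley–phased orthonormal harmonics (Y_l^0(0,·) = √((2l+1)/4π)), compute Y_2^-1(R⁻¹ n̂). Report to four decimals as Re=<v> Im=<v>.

Re=0.3461 Im=0.0732

Need the full column D^2_{m',-1} for m'=−2..2 at α=2.5056, β=2.918, γ=3.5805.
cos(β/2)=0.111564, sin(β/2)=0.993757
d^2_{-2,-1}: single k=1 term ⇒ +0.002760;  D = -0.001856+0.002042i
d^2_{-1,-1}: k∈[0..1] ⇒ +0.000155 -0.036875 = -0.036720;  D = -0.036009+0.007190i
d^2_{0,-1}: k∈[0..1] ⇒ -0.003380 +0.268188 = +0.264808;  D = -0.239708-0.112530i
d^2_{1,-1}: k∈[0..1] ⇒ +0.036875 -0.975262 = -0.938387;  D = -0.446504-0.825352i
d^2_{2,-1}: single k=0 term ⇒ -0.218974;  D = -0.030577+0.216829i
Y_2^{m'}(θ=1.2105,φ=5.4413) and Σ D·Y over m':
  (-0.0019+0.0020i)·(-0.0381+0.3361i)  (-0.0360+0.0072i)·(+0.1698+0.1901i)  (-0.2397-0.1125i)·(-0.1978+0.0000i)  (-0.4465-0.8254i)·(-0.1698+0.1901i)  (-0.0306+0.2168i)·(-0.0381-0.3361i)
Y_2^-1(R⁻¹ n̂) = +0.346068+0.073167i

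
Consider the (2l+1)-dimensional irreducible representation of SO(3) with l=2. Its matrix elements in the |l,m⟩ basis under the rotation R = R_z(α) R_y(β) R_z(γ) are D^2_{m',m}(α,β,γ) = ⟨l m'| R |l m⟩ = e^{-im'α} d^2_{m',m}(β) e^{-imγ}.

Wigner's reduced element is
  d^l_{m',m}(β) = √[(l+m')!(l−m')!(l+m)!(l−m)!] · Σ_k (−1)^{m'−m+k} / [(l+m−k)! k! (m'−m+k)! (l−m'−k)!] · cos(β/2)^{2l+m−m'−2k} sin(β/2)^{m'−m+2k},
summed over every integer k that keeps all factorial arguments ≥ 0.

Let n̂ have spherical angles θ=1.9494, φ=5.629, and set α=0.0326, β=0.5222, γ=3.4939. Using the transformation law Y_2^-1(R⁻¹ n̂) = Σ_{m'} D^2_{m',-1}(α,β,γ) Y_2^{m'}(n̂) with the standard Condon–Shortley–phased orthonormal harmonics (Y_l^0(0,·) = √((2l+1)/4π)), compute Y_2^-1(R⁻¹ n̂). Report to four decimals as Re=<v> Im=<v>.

Need the full column D^2_{m',-1} for m'=−2..2 at α=0.0326, β=0.5222, γ=3.4939.
cos(β/2)=0.966107, sin(β/2)=0.258143
d^2_{-2,-1}: single k=1 term ⇒ +0.465550;  D = -0.425560-0.188773i
d^2_{-1,-1}: k∈[0..1] ⇒ +0.871165 -0.186592 = +0.684572;  D = -0.634484-0.257039i
d^2_{0,-1}: k∈[0..1] ⇒ -0.570180 +0.040708 = -0.529471;  D = +0.496951+0.182702i
d^2_{1,-1}: k∈[0..1] ⇒ +0.186592 -0.004441 = +0.182152;  D = -0.172921-0.057248i
d^2_{2,-1}: single k=0 term ⇒ -0.033238;  D = +0.031878+0.009412i
Y_2^{m'}(θ=1.9494,φ=5.629) and Σ D·Y over m':
  (-0.4256-0.1888i)·(+0.0865+0.3221i)  (-0.6345-0.2570i)·(-0.2106-0.1615i)  (+0.4970+0.1827i)·(-0.1861+0.0000i)  (-0.1729-0.0572i)·(+0.2106-0.1615i)  (+0.0319+0.0094i)·(+0.0865-0.3221i)
Y_2^-1(R⁻¹ n̂) = -0.016284-0.024429i

Re=-0.0163 Im=-0.0244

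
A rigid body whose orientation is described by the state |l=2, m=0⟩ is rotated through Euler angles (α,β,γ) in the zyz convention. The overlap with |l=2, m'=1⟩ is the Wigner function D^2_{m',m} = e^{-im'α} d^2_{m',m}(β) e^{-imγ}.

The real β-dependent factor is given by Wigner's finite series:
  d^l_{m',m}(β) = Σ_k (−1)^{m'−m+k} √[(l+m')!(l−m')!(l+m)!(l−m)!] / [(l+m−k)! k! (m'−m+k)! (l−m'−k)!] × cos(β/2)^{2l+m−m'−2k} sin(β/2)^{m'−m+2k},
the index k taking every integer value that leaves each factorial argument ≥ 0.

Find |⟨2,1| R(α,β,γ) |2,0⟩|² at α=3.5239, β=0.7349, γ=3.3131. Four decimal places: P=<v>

Split into d^2_{1,0}(β=0.7349) × two z-phases.
c=cos(0.7349/2)=0.933246, s=sin(0.7349/2)=0.359237; N=√[6·1·2·2]=4.898979
The bounds max(0,m−m')=0 and min(l+m,l−m')=1 give 2 terms
  k=0: (−1)^1·4.8990/(2)·0.9332^3·0.3592^1 = -0.715230
  k=1: (−1)^2·4.8990/(2)·0.9332^1·0.3592^3 = +0.105978
d^2_{1,0}(0.7349) = -0.715230 +0.105978 = -0.609252
|D^2_{1,0}|² = |d^2_{1,0}(β)|² = (-0.609252)² = 0.371188 (the z-rotation phases have unit modulus)

P=0.3712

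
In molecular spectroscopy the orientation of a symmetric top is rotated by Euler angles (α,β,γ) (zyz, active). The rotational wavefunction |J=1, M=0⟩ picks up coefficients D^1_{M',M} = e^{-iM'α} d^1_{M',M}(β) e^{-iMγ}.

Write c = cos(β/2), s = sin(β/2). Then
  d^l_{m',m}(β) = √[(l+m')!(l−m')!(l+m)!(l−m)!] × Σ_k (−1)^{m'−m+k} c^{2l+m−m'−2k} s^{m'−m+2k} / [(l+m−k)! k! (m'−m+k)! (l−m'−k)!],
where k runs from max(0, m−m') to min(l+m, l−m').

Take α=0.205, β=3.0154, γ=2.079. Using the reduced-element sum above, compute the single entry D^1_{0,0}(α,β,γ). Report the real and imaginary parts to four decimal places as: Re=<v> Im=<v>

First d^1_{0,0}(β=3.0154), then the phase factors e^{-i(0)α} and e^{-i(0)γ}:
c=cos(3.0154/2)=0.063054, s=sin(3.0154/2)=0.998010; N=√[1·1·1·1]=1.000000
Admissible k: 0..1 (factorial args all ≥0)
  k=0: (−1)^0·1.0000/(1)·0.0631^2·0.9980^0 = +0.003976
  k=1: (−1)^1·1.0000/(1)·0.0631^0·0.9980^2 = -0.996024
d^1_{0,0}(3.0154) = +0.003976 -0.996024 = -0.992048
D = (+1.000000+0.000000i)·(-0.992048)·(+1.000000+0.000000i) = -0.992048+0.000000i

Re=-0.9920 Im=0.0000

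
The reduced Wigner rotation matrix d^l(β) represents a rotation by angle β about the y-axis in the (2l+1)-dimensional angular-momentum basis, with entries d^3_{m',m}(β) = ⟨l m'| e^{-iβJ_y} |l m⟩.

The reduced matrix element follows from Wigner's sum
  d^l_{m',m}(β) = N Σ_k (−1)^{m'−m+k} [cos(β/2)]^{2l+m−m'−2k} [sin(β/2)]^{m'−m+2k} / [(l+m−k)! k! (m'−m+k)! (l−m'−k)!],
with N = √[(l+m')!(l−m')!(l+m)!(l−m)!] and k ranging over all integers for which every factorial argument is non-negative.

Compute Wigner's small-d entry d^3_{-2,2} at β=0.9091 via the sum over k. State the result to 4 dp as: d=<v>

d=0.1428

d^3_{-2,2}(β=0.9091) via Wigner's sum:
c=cos(0.9091/2)=0.898459, s=sin(0.9091/2)=0.439058; N=√[1·120·120·1]=120.000000
The bounds max(0,m−m')=4 and min(l+m,l−m')=5 give 2 terms
  k=4: (−1)^0·120.0000/(24)·0.8985^2·0.4391^4 = +0.149987
  k=5: (−1)^1·120.0000/(120)·0.8985^0·0.4391^6 = -0.007164
d^3_{-2,2}(0.9091) = +0.149987 -0.007164 = +0.142824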